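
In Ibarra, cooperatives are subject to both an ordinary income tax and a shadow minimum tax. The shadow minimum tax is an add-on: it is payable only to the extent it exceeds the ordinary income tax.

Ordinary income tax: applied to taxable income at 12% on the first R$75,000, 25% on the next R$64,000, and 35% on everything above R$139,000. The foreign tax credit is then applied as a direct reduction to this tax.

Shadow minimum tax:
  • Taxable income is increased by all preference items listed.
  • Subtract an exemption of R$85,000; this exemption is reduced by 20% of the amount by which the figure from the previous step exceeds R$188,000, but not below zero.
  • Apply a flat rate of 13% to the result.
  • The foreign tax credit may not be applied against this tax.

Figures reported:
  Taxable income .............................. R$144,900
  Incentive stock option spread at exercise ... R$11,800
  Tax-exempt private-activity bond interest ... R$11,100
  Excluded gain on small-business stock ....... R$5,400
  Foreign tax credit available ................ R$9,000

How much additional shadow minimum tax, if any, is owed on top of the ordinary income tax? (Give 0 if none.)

Shadow minimum tax:
  Adjusted income: R$144,900 + R$11,800 + R$11,100 + R$5,400 = R$173,200
  Exemption: R$173,200 ≤ R$188,000, so full R$85,000 applies
  Base: R$173,200 − R$85,000 = R$88,200
  R$88,200 × 13% = R$11,466

Ordinary income tax:
  R$75,000 × 12% = R$9,000
  R$64,000 × 25% = R$16,000
  R$5,900 × 35% = R$2,065
  → R$27,065
  Less foreign tax credit R$9,000 → R$18,065

R$11,466 ≤ R$18,065, so no add-on is due.

R$0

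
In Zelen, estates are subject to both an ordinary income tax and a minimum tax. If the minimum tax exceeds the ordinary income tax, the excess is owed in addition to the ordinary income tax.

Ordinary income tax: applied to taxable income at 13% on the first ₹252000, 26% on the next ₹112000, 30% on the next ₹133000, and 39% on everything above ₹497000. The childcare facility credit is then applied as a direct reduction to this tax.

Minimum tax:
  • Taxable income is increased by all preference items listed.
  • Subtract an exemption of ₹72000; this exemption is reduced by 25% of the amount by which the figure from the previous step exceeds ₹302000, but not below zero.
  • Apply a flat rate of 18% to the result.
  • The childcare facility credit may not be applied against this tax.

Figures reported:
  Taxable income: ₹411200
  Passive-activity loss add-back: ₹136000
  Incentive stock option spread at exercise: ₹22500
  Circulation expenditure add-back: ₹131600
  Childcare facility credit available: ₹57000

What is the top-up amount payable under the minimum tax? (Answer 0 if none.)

₹107194

Ordinary income tax:
  ₹252000 × 13% = ₹32760
  ₹112000 × 26% = ₹29120
  ₹47200 × 30% = ₹14160
  → ₹76040
  Less childcare facility credit ₹57000 → ₹19040

Minimum tax:
  Adjusted income: ₹411200 + ₹136000 + ₹22500 + ₹131600 = ₹701300
  Exemption: 25% × (₹701300 − ₹302000) = ₹99825 ≥ ₹72000, so the exemption is fully phased out
  Base: ₹701300 − ₹0 = ₹701300
  ₹701300 × 18% = ₹126234

Excess of minimum tax over ordinary income tax: ₹126234 − ₹19040 = ₹107194.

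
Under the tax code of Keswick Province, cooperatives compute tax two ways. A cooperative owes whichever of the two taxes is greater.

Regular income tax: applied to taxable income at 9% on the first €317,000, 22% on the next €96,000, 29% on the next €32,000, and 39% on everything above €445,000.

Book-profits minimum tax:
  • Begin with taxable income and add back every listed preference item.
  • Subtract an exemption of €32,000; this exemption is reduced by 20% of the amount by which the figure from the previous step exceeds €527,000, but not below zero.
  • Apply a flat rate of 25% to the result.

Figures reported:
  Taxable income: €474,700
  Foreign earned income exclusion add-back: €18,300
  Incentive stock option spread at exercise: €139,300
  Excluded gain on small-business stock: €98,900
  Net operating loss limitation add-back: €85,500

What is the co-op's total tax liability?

Regular income tax:
  €317,000 × 9% = €28,530
  €96,000 × 22% = €21,120
  €32,000 × 29% = €9,280
  €29,700 × 39% = €11,583
  → €70,513

Book-profits minimum tax:
  Adjusted income: €474,700 + €18,300 + €139,300 + €98,900 + €85,500 = €816,700
  Exemption: 20% × (€816,700 − €527,000) = €57,940 ≥ €32,000, so the exemption is fully phased out
  Base: €816,700 − €0 = €816,700
  €816,700 × 25% = €204,175

€204,175 > €70,513, so the book-profits minimum tax is the binding amount.

€204,175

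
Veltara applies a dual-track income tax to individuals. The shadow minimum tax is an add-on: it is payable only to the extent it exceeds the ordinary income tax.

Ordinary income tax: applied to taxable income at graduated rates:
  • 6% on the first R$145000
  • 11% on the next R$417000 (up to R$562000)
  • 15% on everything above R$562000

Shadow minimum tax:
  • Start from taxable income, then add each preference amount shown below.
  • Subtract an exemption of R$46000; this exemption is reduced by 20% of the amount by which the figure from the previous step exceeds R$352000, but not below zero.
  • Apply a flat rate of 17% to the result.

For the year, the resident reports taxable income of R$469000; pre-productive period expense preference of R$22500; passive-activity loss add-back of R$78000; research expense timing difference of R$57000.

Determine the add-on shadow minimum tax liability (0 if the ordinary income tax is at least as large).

R$62165

Shadow minimum tax:
  Adjusted income: R$469000 + R$22500 + R$78000 + R$57000 = R$626500
  Exemption: 20% × (R$626500 − R$352000) = R$54900 ≥ R$46000, so the exemption is fully phased out
  Base: R$626500 − R$0 = R$626500
  R$626500 × 17% = R$106505

Ordinary income tax:
  R$145000 × 6% = R$8700
  R$324000 × 11% = R$35640
  → R$44340

Excess of shadow minimum tax over ordinary income tax: R$106505 − R$44340 = R$62165.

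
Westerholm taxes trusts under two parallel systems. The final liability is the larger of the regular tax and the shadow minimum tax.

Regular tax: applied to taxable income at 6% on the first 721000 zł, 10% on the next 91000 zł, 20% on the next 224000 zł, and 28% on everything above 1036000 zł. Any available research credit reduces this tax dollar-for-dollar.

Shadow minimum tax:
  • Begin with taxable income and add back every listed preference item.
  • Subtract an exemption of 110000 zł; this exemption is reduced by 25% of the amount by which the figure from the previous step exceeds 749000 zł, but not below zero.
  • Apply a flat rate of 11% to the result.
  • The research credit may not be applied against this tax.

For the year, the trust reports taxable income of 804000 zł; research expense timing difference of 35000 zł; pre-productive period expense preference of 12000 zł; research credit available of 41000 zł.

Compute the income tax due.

84315 zł

Shadow minimum tax:
  Adjusted income: 804000 zł + 35000 zł + 12000 zł = 851000 zł
  Exemption: 110000 zł − 25% × (851000 zł − 749000 zł) = 110000 zł − 25500 zł = 84500 zł
  Base: 851000 zł − 84500 zł = 766500 zł
  766500 zł × 11% = 84315 zł

Regular tax:
  721000 zł × 6% = 43260 zł
  83000 zł × 10% = 8300 zł
  → 51560 zł
  Less research credit 41000 zł → 10560 zł

84315 zł > 10560 zł, so the shadow minimum tax is the binding amount.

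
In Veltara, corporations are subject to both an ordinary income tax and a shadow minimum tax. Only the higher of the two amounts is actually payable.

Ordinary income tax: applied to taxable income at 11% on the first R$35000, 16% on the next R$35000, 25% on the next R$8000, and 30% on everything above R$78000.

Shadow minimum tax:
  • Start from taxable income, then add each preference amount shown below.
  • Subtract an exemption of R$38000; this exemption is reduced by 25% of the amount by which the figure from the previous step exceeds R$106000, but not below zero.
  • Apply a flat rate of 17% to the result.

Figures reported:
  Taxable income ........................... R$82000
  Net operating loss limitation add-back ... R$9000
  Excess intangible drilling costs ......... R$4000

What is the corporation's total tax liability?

R$12650

Ordinary income tax:
  R$35000 × 11% = R$3850
  R$35000 × 16% = R$5600
  R$8000 × 25% = R$2000
  R$4000 × 30% = R$1200
  → R$12650

Shadow minimum tax:
  Adjusted income: R$82000 + R$9000 + R$4000 = R$95000
  Exemption: R$95000 ≤ R$106000, so full R$38000 applies
  Base: R$95000 − R$38000 = R$57000
  R$57000 × 17% = R$9690

R$12650 > R$9690, so the ordinary income tax governs.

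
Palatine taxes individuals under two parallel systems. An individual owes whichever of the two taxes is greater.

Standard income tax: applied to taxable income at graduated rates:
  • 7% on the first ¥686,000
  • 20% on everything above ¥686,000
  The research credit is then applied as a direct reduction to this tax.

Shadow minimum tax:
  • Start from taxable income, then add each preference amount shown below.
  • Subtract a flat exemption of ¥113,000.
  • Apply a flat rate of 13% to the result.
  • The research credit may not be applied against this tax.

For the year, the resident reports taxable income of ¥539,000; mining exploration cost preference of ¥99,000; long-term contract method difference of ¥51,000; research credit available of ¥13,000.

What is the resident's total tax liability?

¥74,880

Shadow minimum tax:
  Adjusted income: ¥539,000 + ¥99,000 + ¥51,000 = ¥689,000
  Less exemption ¥113,000 → base ¥576,000
  ¥576,000 × 13% = ¥74,880

Standard income tax:
  ¥539,000 × 7% = ¥37,730
  Less research credit ¥13,000 → ¥24,730

¥74,880 > ¥24,730, so the shadow minimum tax is the binding amount.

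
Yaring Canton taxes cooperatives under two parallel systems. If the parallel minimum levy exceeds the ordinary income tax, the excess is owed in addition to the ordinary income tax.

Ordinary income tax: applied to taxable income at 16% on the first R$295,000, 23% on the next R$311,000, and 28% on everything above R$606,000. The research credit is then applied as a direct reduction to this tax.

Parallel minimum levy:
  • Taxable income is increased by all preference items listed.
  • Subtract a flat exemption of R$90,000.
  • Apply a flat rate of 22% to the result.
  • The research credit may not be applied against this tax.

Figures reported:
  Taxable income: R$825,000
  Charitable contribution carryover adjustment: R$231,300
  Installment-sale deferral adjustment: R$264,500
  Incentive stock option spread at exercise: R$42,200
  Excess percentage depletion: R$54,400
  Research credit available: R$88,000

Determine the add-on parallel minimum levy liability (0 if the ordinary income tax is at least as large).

R$199,978

Ordinary income tax:
  R$295,000 × 16% = R$47,200
  R$311,000 × 23% = R$71,530
  R$219,000 × 28% = R$61,320
  → R$180,050
  Less research credit R$88,000 → R$92,050

Parallel minimum levy:
  Adjusted income: R$825,000 + R$231,300 + R$264,500 + R$42,200 + R$54,400 = R$1,417,400
  Less exemption R$90,000 → base R$1,327,400
  R$1,327,400 × 22% = R$292,028

Excess of parallel minimum levy over ordinary income tax: R$292,028 − R$92,050 = R$199,978.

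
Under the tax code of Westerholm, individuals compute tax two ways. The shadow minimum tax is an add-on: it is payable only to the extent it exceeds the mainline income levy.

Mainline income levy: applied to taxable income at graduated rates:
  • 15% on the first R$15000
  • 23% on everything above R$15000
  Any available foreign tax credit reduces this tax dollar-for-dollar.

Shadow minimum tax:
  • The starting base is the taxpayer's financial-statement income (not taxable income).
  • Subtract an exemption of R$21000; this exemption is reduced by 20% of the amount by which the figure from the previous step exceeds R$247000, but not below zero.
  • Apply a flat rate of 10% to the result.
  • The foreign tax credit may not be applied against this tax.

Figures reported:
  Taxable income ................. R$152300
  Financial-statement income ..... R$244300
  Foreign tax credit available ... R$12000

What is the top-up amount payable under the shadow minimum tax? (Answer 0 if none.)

Mainline income levy:
  R$15000 × 15% = R$2250
  R$137300 × 23% = R$31579
  → R$33829
  Less foreign tax credit R$12000 → R$21829

Shadow minimum tax:
  Base (financial-statement income): R$244300
  Exemption: R$244300 ≤ R$247000, so full R$21000 applies
  Base: R$244300 − R$21000 = R$223300
  R$223300 × 10% = R$22330

Excess of shadow minimum tax over mainline income levy: R$22330 − R$21829 = R$501.

R$501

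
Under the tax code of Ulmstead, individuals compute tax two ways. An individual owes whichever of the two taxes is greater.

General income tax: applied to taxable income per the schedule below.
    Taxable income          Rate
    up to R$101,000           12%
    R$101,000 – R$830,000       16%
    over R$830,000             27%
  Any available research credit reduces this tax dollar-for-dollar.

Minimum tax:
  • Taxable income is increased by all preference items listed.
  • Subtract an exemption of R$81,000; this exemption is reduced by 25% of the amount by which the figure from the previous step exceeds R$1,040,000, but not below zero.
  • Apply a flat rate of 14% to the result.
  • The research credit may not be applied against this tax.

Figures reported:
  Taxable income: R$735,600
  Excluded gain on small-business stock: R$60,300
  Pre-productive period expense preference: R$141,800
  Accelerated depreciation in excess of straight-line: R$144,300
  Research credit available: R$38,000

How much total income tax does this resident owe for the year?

Minimum tax:
  Adjusted income: R$735,600 + R$60,300 + R$141,800 + R$144,300 = R$1,082,000
  Exemption: R$81,000 − 25% × (R$1,082,000 − R$1,040,000) = R$81,000 − R$10,500 = R$70,500
  Base: R$1,082,000 − R$70,500 = R$1,011,500
  R$1,011,500 × 14% = R$141,610

General income tax:
  R$101,000 × 12% = R$12,120
  R$634,600 × 16% = R$101,536
  → R$113,656
  Less research credit R$38,000 → R$75,656

R$141,610 > R$75,656, so the minimum tax is the binding amount.

R$141,610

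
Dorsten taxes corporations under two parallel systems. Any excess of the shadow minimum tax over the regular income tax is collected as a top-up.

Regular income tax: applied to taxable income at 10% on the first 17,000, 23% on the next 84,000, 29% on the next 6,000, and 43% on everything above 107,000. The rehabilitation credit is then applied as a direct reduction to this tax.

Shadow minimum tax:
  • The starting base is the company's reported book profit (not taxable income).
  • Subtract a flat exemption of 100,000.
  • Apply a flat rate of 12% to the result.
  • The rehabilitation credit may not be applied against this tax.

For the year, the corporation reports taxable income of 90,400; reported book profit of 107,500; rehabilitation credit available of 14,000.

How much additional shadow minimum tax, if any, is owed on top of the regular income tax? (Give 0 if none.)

0

Shadow minimum tax:
  Base (reported book profit): 107,500
  Less exemption 100,000 → base 7,500
  7,500 × 12% = 900

Regular income tax:
  17,000 × 10% = 1,700
  73,400 × 23% = 16,882
  → 18,582
  Less rehabilitation credit 14,000 → 4,582

900 ≤ 4,582, so no add-on is due.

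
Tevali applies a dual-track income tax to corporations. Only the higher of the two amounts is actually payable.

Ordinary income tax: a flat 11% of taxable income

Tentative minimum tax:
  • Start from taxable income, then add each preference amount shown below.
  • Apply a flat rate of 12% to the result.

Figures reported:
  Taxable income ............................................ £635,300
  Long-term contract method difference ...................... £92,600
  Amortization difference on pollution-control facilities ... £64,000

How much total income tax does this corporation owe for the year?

£95,028

Tentative minimum tax:
  Adjusted income: £635,300 + £92,600 + £64,000 = £791,900
  £791,900 × 12% = £95,028

Ordinary income tax:
  £635,300 × 11% = £69,883

£95,028 > £69,883, so the tentative minimum tax is the binding amount.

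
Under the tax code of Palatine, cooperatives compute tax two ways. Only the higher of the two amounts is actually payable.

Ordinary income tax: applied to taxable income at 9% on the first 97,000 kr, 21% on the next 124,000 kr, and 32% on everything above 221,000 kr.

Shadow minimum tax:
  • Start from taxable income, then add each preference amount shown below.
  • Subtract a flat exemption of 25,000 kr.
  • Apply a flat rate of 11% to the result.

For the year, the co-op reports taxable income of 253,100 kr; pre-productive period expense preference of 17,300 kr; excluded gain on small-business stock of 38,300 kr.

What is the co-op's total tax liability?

Shadow minimum tax:
  Adjusted income: 253,100 kr + 17,300 kr + 38,300 kr = 308,700 kr
  Less exemption 25,000 kr → base 283,700 kr
  283,700 kr × 11% = 31,207 kr

Ordinary income tax:
  97,000 kr × 9% = 8,730 kr
  124,000 kr × 21% = 26,040 kr
  32,100 kr × 32% = 10,272 kr
  → 45,042 kr

45,042 kr > 31,207 kr, so the ordinary income tax governs.

45,042 kr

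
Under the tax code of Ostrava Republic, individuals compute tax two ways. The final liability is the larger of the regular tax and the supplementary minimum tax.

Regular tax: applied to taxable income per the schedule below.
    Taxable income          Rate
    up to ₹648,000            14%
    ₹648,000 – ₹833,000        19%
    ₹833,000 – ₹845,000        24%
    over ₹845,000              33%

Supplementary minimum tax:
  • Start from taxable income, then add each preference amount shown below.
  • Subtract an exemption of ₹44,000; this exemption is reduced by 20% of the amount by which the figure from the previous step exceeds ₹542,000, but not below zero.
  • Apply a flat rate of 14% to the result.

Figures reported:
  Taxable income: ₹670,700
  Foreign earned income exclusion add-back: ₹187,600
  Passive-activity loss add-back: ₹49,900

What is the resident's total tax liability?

₹127,148

Regular tax:
  ₹648,000 × 14% = ₹90,720
  ₹22,700 × 19% = ₹4,313
  → ₹95,033

Supplementary minimum tax:
  Adjusted income: ₹670,700 + ₹187,600 + ₹49,900 = ₹908,200
  Exemption: 20% × (₹908,200 − ₹542,000) = ₹73,240 ≥ ₹44,000, so the exemption is fully phased out
  Base: ₹908,200 − ₹0 = ₹908,200
  ₹908,200 × 14% = ₹127,148

₹127,148 > ₹95,033, so the supplementary minimum tax is the binding amount.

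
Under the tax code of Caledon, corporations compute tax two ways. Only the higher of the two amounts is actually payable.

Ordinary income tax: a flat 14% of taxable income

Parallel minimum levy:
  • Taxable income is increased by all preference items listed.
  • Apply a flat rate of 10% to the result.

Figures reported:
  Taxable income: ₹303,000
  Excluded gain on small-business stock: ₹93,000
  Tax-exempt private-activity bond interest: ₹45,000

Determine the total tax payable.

Parallel minimum levy:
  Adjusted income: ₹303,000 + ₹93,000 + ₹45,000 = ₹441,000
  ₹441,000 × 10% = ₹44,100

Ordinary income tax:
  ₹303,000 × 14% = ₹42,420

₹44,100 > ₹42,420, so the parallel minimum levy is the binding amount.

₹44,100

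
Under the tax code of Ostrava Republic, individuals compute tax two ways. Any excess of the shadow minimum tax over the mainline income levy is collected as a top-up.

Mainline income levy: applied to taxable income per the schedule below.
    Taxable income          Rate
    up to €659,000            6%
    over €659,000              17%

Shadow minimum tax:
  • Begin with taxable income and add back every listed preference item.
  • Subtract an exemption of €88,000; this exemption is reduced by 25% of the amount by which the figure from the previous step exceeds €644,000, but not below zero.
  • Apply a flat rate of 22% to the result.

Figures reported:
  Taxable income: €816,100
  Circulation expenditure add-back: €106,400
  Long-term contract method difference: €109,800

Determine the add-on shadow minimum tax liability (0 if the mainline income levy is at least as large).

Shadow minimum tax:
  Adjusted income: €816,100 + €106,400 + €109,800 = €1,032,300
  Exemption: 25% × (€1,032,300 − €644,000) = €97,075 ≥ €88,000, so the exemption is fully phased out
  Base: €1,032,300 − €0 = €1,032,300
  €1,032,300 × 22% = €227,106

Mainline income levy:
  €659,000 × 6% = €39,540
  €157,100 × 17% = €26,707
  → €66,247

Excess of shadow minimum tax over mainline income levy: €227,106 − €66,247 = €160,859.

€160,859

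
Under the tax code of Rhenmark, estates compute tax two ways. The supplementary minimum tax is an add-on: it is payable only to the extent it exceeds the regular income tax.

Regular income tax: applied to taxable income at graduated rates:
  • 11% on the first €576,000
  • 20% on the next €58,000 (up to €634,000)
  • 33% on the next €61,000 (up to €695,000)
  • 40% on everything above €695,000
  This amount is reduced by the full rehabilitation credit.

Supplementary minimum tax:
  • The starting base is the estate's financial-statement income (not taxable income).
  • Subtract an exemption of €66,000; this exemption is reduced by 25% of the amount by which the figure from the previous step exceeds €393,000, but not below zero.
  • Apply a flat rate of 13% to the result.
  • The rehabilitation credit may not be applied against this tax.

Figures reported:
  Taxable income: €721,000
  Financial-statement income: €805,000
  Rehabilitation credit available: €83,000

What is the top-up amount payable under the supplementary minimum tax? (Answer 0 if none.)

€82,160

Supplementary minimum tax:
  Base (financial-statement income): €805,000
  Exemption: 25% × (€805,000 − €393,000) = €103,000 ≥ €66,000, so the exemption is fully phased out
  Base: €805,000 − €0 = €805,000
  €805,000 × 13% = €104,650

Regular income tax:
  €576,000 × 11% = €63,360
  €58,000 × 20% = €11,600
  €61,000 × 33% = €20,130
  €26,000 × 40% = €10,400
  → €105,490
  Less rehabilitation credit €83,000 → €22,490

Excess of supplementary minimum tax over regular income tax: €104,650 − €22,490 = €82,160.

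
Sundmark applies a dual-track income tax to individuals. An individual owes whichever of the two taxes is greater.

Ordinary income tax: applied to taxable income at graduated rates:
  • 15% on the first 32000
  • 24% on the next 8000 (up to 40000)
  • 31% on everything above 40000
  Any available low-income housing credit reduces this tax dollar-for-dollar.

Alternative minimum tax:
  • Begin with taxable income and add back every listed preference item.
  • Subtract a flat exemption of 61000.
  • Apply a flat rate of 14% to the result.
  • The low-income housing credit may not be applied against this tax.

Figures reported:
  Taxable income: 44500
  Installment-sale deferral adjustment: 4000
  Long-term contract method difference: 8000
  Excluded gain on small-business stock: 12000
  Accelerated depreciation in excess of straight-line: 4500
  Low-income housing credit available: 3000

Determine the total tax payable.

5115

Alternative minimum tax:
  Adjusted income: 44500 + 4000 + 8000 + 12000 + 4500 = 73000
  Less exemption 61000 → base 12000
  12000 × 14% = 1680

Ordinary income tax:
  32000 × 15% = 4800
  8000 × 24% = 1920
  4500 × 31% = 1395
  → 8115
  Less low-income housing credit 3000 → 5115

5115 > 1680, so the ordinary income tax governs.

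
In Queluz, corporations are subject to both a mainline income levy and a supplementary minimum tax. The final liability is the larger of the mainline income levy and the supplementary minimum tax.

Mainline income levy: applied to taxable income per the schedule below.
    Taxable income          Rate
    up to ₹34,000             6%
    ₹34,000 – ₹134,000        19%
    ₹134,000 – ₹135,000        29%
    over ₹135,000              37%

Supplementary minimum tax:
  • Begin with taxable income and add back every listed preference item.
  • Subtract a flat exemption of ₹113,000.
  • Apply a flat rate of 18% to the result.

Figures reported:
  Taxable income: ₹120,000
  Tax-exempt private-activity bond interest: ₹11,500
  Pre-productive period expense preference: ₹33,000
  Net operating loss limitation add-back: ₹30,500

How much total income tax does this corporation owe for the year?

Supplementary minimum tax:
  Adjusted income: ₹120,000 + ₹11,500 + ₹33,000 + ₹30,500 = ₹195,000
  Less exemption ₹113,000 → base ₹82,000
  ₹82,000 × 18% = ₹14,760

Mainline income levy:
  ₹34,000 × 6% = ₹2,040
  ₹86,000 × 19% = ₹16,340
  → ₹18,380

₹18,380 > ₹14,760, so the mainline income levy governs.

₹18,380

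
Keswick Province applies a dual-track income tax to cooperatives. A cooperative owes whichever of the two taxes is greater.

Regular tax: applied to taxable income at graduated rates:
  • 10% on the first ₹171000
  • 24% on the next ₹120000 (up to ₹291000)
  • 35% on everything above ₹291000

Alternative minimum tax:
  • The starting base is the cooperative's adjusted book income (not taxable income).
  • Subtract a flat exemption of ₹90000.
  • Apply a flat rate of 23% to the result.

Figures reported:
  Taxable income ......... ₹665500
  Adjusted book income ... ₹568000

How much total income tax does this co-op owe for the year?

₹176975

Alternative minimum tax:
  Base (adjusted book income): ₹568000
  Less exemption ₹90000 → base ₹478000
  ₹478000 × 23% = ₹109940

Regular tax:
  ₹171000 × 10% = ₹17100
  ₹120000 × 24% = ₹28800
  ₹374500 × 35% = ₹131075
  → ₹176975

₹176975 > ₹109940, so the regular tax governs.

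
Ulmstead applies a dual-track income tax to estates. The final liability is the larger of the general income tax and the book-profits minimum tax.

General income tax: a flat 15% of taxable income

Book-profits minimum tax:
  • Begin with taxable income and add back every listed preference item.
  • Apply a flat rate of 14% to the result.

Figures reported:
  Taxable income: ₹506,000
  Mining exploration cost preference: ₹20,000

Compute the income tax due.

₹75,900

Book-profits minimum tax:
  Adjusted income: ₹506,000 + ₹20,000 = ₹526,000
  ₹526,000 × 14% = ₹73,640

General income tax:
  ₹506,000 × 15% = ₹75,900

₹75,900 > ₹73,640, so the general income tax governs.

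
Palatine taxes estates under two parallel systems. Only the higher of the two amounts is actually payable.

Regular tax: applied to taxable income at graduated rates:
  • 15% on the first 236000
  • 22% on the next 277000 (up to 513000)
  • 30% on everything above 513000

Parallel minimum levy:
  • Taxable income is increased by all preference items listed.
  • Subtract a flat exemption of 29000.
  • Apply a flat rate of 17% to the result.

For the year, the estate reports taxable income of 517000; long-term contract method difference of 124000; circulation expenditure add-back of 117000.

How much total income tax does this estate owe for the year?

Regular tax:
  236000 × 15% = 35400
  277000 × 22% = 60940
  4000 × 30% = 1200
  → 97540

Parallel minimum levy:
  Adjusted income: 517000 + 124000 + 117000 = 758000
  Less exemption 29000 → base 729000
  729000 × 17% = 123930

123930 > 97540, so the parallel minimum levy is the binding amount.

123930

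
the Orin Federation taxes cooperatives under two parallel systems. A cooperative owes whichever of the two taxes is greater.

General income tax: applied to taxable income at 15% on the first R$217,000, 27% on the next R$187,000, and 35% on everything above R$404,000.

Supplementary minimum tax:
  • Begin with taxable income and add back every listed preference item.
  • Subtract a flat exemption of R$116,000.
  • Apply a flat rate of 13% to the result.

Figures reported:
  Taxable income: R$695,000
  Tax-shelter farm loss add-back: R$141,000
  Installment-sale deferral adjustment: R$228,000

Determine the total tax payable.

R$184,890

Supplementary minimum tax:
  Adjusted income: R$695,000 + R$141,000 + R$228,000 = R$1,064,000
  Less exemption R$116,000 → base R$948,000
  R$948,000 × 13% = R$123,240

General income tax:
  R$217,000 × 15% = R$32,550
  R$187,000 × 27% = R$50,490
  R$291,000 × 35% = R$101,850
  → R$184,890

R$184,890 > R$123,240, so the general income tax governs.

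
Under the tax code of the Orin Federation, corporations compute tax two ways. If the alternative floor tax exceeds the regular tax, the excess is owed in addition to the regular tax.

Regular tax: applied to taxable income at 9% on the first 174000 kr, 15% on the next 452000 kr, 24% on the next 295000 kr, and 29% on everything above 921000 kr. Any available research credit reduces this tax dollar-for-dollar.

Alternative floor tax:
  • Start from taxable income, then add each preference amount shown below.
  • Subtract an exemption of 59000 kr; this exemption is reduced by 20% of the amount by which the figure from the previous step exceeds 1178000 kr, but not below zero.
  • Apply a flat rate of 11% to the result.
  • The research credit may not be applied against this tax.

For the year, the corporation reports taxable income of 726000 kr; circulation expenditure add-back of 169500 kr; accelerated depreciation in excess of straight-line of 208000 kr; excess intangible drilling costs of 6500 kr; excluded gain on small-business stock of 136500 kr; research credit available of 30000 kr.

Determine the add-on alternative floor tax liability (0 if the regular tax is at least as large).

54672 kr

Regular tax:
  174000 kr × 9% = 15660 kr
  452000 kr × 15% = 67800 kr
  100000 kr × 24% = 24000 kr
  → 107460 kr
  Less research credit 30000 kr → 77460 kr

Alternative floor tax:
  Adjusted income: 726000 kr + 169500 kr + 208000 kr + 6500 kr + 136500 kr = 1246500 kr
  Exemption: 59000 kr − 20% × (1246500 kr − 1178000 kr) = 59000 kr − 13700 kr = 45300 kr
  Base: 1246500 kr − 45300 kr = 1201200 kr
  1201200 kr × 11% = 132132 kr

Excess of alternative floor tax over regular tax: 132132 kr − 77460 kr = 54672 kr.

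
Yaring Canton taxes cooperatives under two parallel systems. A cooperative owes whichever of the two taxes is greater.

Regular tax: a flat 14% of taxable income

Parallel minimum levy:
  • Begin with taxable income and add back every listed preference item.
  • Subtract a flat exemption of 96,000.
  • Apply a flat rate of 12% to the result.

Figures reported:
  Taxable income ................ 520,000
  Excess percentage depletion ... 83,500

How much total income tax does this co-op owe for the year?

72,800

Regular tax:
  520,000 × 14% = 72,800

Parallel minimum levy:
  Adjusted income: 520,000 + 83,500 = 603,500
  Less exemption 96,000 → base 507,500
  507,500 × 12% = 60,900

72,800 > 60,900, so the regular tax governs.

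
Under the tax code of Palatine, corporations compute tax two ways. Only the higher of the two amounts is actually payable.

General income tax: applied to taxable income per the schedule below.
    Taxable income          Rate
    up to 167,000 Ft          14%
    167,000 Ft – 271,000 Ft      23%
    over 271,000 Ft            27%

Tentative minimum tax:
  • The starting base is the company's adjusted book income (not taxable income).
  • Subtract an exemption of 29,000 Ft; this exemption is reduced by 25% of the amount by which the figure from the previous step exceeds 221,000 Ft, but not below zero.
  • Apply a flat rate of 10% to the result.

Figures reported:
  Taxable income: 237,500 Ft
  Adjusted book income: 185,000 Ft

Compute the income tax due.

Tentative minimum tax:
  Base (adjusted book income): 185,000 Ft
  Exemption: 185,000 Ft ≤ 221,000 Ft, so full 29,000 Ft applies
  Base: 185,000 Ft − 29,000 Ft = 156,000 Ft
  156,000 Ft × 10% = 15,600 Ft

General income tax:
  167,000 Ft × 14% = 23,380 Ft
  70,500 Ft × 23% = 16,215 Ft
  → 39,595 Ft

39,595 Ft > 15,600 Ft, so the general income tax governs.

39,595 Ft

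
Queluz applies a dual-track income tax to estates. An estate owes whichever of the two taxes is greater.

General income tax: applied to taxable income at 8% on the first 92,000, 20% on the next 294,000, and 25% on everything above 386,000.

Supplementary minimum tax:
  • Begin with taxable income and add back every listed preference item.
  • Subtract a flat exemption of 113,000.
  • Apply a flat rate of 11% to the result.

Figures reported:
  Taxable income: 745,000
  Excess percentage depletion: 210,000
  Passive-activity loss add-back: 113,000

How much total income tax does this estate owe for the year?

155,910

General income tax:
  92,000 × 8% = 7,360
  294,000 × 20% = 58,800
  359,000 × 25% = 89,750
  → 155,910

Supplementary minimum tax:
  Adjusted income: 745,000 + 210,000 + 113,000 = 1,068,000
  Less exemption 113,000 → base 955,000
  955,000 × 11% = 105,050

155,910 > 105,050, so the general income tax governs.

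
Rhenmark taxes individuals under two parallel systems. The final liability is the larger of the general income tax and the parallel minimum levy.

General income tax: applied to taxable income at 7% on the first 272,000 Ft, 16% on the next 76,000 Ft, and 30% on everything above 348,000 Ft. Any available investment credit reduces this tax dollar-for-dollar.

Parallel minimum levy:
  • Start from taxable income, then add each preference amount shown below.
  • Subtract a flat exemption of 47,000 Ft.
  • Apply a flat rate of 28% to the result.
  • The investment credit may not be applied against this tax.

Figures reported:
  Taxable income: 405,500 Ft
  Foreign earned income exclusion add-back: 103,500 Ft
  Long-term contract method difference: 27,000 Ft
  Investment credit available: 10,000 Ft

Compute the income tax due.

136,920 Ft

General income tax:
  272,000 Ft × 7% = 19,040 Ft
  76,000 Ft × 16% = 12,160 Ft
  57,500 Ft × 30% = 17,250 Ft
  → 48,450 Ft
  Less investment credit 10,000 Ft → 38,450 Ft

Parallel minimum levy:
  Adjusted income: 405,500 Ft + 103,500 Ft + 27,000 Ft = 536,000 Ft
  Less exemption 47,000 Ft → base 489,000 Ft
  489,000 Ft × 28% = 136,920 Ft

136,920 Ft > 38,450 Ft, so the parallel minimum levy is the binding amount.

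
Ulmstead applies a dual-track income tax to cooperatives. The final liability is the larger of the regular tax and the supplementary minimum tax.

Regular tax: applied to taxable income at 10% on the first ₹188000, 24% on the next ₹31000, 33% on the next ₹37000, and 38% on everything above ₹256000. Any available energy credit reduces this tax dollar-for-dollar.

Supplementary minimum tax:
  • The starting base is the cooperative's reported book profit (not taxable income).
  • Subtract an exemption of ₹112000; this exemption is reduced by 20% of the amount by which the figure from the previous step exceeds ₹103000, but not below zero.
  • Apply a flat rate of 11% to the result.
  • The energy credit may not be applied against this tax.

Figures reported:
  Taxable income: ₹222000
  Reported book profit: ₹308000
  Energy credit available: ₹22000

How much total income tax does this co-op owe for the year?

Regular tax:
  ₹188000 × 10% = ₹18800
  ₹31000 × 24% = ₹7440
  ₹3000 × 33% = ₹990
  → ₹27230
  Less energy credit ₹22000 → ₹5230

Supplementary minimum tax:
  Base (reported book profit): ₹308000
  Exemption: ₹112000 − 20% × (₹308000 − ₹103000) = ₹112000 − ₹41000 = ₹71000
  Base: ₹308000 − ₹71000 = ₹237000
  ₹237000 × 11% = ₹26070

₹26070 > ₹5230, so the supplementary minimum tax is the binding amount.

₹26070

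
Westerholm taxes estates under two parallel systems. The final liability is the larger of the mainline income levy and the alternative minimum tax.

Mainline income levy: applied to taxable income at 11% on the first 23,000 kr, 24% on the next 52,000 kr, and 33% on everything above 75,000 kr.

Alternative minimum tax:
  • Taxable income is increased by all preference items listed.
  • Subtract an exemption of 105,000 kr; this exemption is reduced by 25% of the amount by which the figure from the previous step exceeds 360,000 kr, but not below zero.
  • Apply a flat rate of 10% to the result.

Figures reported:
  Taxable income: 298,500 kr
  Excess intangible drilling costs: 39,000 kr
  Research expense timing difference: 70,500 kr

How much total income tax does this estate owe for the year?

Alternative minimum tax:
  Adjusted income: 298,500 kr + 39,000 kr + 70,500 kr = 408,000 kr
  Exemption: 105,000 kr − 25% × (408,000 kr − 360,000 kr) = 105,000 kr − 12,000 kr = 93,000 kr
  Base: 408,000 kr − 93,000 kr = 315,000 kr
  315,000 kr × 10% = 31,500 kr

Mainline income levy:
  23,000 kr × 11% = 2,530 kr
  52,000 kr × 24% = 12,480 kr
  223,500 kr × 33% = 73,755 kr
  → 88,765 kr

88,765 kr > 31,500 kr, so the mainline income levy governs.

88,765 kr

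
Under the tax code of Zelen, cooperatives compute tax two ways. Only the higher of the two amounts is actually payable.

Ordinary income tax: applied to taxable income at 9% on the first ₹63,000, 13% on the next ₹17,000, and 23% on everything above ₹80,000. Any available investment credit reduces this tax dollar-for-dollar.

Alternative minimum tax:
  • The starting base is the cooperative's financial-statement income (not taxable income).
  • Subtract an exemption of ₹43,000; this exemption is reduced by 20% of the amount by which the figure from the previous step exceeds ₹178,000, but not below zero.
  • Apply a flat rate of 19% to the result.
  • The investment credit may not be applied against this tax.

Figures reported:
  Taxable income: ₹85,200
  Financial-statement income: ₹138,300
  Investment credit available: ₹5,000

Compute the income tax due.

Ordinary income tax:
  ₹63,000 × 9% = ₹5,670
  ₹17,000 × 13% = ₹2,210
  ₹5,200 × 23% = ₹1,196
  → ₹9,076
  Less investment credit ₹5,000 → ₹4,076

Alternative minimum tax:
  Base (financial-statement income): ₹138,300
  Exemption: ₹138,300 ≤ ₹178,000, so full ₹43,000 applies
  Base: ₹138,300 − ₹43,000 = ₹95,300
  ₹95,300 × 19% = ₹18,107

₹18,107 > ₹4,076, so the alternative minimum tax is the binding amount.

₹18,107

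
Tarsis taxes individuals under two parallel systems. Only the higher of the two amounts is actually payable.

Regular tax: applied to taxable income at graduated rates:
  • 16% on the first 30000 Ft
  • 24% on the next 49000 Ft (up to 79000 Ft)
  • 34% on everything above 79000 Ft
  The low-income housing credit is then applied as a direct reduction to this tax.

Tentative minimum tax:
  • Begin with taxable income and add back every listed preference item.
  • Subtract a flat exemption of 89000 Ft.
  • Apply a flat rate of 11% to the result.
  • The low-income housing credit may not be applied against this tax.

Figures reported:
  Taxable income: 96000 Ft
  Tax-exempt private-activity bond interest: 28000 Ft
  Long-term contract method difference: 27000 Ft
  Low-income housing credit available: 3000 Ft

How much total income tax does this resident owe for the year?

19340 Ft

Tentative minimum tax:
  Adjusted income: 96000 Ft + 28000 Ft + 27000 Ft = 151000 Ft
  Less exemption 89000 Ft → base 62000 Ft
  62000 Ft × 11% = 6820 Ft

Regular tax:
  30000 Ft × 16% = 4800 Ft
  49000 Ft × 24% = 11760 Ft
  17000 Ft × 34% = 5780 Ft
  → 22340 Ft
  Less low-income housing credit 3000 Ft → 19340 Ft

19340 Ft > 6820 Ft, so the regular tax governs.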